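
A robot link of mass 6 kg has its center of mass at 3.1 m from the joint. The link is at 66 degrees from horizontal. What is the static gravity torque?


tau = m*g*L*cos(angle)
= 6 * 9.81 * 3.1 * cos(66 deg)
= 6 * 9.81 * 3.1 * 0.4067
= 74.2156 Nm


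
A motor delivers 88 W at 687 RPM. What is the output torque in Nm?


omega = 687 * 2*pi/60 = 71.9425 rad/s
tau = P / omega = 88 / 71.9425
= 1.2232 Nm


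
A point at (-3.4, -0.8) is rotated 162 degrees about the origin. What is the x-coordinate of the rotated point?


x' = x*cos(theta) - y*sin(theta)
cos(162 deg) = -0.9511, sin(162 deg) = 0.309
x' = -3.4 * -0.9511 - -0.8 * 0.309
= 3.2336 - -0.2472
= 3.4808


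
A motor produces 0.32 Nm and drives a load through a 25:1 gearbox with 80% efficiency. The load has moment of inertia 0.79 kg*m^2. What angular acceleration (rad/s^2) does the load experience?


tau_out = tau_motor * N * eta
= 0.32 * 25 * 0.8 = 6.4 Nm
alpha = tau_out / I = 6.4 / 0.79
= 8.1013 rad/s^2


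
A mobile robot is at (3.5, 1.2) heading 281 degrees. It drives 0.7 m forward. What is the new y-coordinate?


y_new = y0 + d*sin(theta)
= 1.2 + 0.7*sin(281)
= 1.2 + -0.6871
= 0.5129


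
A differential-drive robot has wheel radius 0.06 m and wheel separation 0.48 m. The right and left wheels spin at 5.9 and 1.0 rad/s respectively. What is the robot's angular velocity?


vR = r*wR = 0.06*5.9 = 0.354 m/s
vL = r*wL = 0.06*1.0 = 0.06 m/s
v = (vR+vL)/2 = 0.207 m/s
omega = (vR-vL)/L = 0.6125 rad/s
angular velocity = 0.6125 rad/s


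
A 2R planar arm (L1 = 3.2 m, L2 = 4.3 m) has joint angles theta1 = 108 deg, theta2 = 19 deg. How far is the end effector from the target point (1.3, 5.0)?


End effector via forward kinematics:
x = L1*cos(t1) + L2*cos(t1+t2) = -3.5767
y = L1*sin(t1) + L2*sin(t1+t2) = 6.4775
Distance to target:
d = sqrt((1.3 - -3.5767)^2 + (5.0 - 6.4775)^2)
= sqrt(23.7818 + 2.183)
= 5.0956 m


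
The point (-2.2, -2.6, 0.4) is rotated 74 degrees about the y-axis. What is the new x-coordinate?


Rotation about y-axis: x' = x*cos(theta) + z*sin(theta)
= -2.2 * 0.2756 + 0.4 * 0.9613
= -0.2219


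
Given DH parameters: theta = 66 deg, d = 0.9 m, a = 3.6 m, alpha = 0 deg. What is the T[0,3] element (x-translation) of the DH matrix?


T[0,3] = a * cos(theta)
= 3.6 * cos(66 deg)
= 3.6 * 0.4067
= 1.4643


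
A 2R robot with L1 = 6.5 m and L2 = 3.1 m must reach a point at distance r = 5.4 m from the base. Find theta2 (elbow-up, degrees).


cos(theta2) = (r^2 - L1^2 - L2^2) / (2*L1*L2)
cos(theta2) = (29.16 - 42.25 - 9.61) / 40.3
cos(theta2) = -0.563275
theta2 = 124.2826 degrees


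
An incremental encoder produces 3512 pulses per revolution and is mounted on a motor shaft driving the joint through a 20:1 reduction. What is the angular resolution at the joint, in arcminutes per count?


counts per rev = 3512
effective counts at joint = 3512 * 20 = 70240
resolution = 360*60 / 70240
= 0.3075 arcmin/count


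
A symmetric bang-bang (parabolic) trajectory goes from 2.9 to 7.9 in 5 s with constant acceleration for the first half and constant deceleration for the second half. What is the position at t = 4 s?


Symmetric rest-to-rest: each phase covers (pf-p0)/2 in time T/2. 0.5*a*(T/2)^2 = (pf-p0)/2 => a = 4*(pf-p0)/T^2
a = 4*(7.9-2.9)/5^2 = 0.8
t = 4 is in the deceleration phase (t > T/2).
p = pf - 0.5*a*(T-t)^2 = 7.9 - 0.5*0.8*1^2
= 7.5


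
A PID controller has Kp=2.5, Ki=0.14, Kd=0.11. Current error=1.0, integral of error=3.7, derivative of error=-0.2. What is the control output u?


u = Kp*e + Ki*int(e) + Kd*de/dt
= 2.5*1.0 + 0.14*3.7 + 0.11*(-0.2)
= 2.5 + 0.518 + -0.022
= 2.996


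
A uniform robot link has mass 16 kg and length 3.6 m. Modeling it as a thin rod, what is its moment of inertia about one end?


I = (1/3) * m * L^2
= (1/3) * 16 * 3.6^2
= 0.333333 * 16 * 12.96
= 69.12 kg*m^2


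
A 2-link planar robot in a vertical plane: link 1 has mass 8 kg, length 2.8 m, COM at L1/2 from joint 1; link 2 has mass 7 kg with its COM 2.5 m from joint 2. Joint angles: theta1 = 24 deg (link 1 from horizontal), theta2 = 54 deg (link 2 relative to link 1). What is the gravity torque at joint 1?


Horizontal distance from joint 1 to link-1 COM:
  x_c1 = (L1/2)*cos(t1) = 1.4 * 0.9135 = 1.279 m
Horizontal distance from joint 1 to link-2 COM:
  x_c2 = L1*cos(t1) + Lc2*cos(t1+t2)
       = 2.8*0.9135 + 2.5*0.2079 = 3.0777 m
tau1 = m1*g*x_c1 + m2*g*x_c2
     = 8*9.81*1.279 + 7*9.81*3.0777
     = 100.3731 + 211.3461
     = 311.7192 Nm


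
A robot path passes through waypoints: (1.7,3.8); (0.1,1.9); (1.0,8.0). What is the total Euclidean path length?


Segment lengths:
  seg1 = sqrt((-1.6)^2 + (-1.9)^2) = 2.4839
  seg2 = sqrt((0.9)^2 + (6.1)^2) = 6.166
Total = 8.65


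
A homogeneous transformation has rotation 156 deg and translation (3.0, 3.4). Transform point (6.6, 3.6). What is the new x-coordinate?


x' = cos(theta)*px - sin(theta)*py + tx
= -0.9135*6.6 - 0.4067*3.6 + 3.0
= -4.4937


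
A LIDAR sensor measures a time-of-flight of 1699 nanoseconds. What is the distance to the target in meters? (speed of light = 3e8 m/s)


tof = 1699 ns = 1.699e-06 s
dist = c * tof / 2
= 3e8 * 1.699e-06 / 2
= 254.85 m


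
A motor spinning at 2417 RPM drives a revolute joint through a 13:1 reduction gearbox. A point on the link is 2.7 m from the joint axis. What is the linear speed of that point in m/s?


omega_motor = 2417 * 2*pi/60 = 253.1076 rad/s
omega_joint = omega_motor / 13 = 19.4698 rad/s
v = omega_joint * r = 19.4698 * 2.7
= 52.5685 m/s


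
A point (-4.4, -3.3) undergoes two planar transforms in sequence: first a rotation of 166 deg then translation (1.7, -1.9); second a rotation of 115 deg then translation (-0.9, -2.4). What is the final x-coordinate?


After transform 1:
x1 = cos(166)*-4.4 - sin(166)*-3.3 + 1.7 = 6.7676
y1 = sin(166)*-4.4 + cos(166)*-3.3 + -1.9 = 0.2375
After transform 2:
x2 = cos(115)*6.7676 - sin(115)*0.2375 + -0.9
= -3.9754


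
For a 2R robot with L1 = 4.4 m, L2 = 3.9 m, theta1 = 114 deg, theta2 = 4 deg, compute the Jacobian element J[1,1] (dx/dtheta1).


J[1,1] = -L1*sin(t1) - L2*sin(t1+t2)
= -4.4*sin(114) - 3.9*sin(118)
= -7.4631


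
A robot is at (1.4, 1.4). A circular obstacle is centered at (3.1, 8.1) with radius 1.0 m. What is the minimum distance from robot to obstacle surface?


center_dist = sqrt((1.4-3.1)^2 + (1.4-8.1)^2)
= sqrt(2.89 + 44.89)
= 6.9123
min_dist = center_dist - radius = 6.9123 - 1.0 = 5.9123 m


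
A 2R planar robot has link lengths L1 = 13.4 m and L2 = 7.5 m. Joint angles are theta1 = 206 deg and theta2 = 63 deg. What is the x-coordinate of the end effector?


Convert angles to radians: theta1 = 3.5954, theta2 = 1.0996
x = L1*cos(theta1) + L2*cos(theta1+theta2)
x = -12.0438 + -0.1309
x = -12.1747


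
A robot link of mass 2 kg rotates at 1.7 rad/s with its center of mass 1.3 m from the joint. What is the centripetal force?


F = m * omega^2 * r
= 2 * 1.7^2 * 1.3
= 2 * 2.89 * 1.3
= 7.514 N


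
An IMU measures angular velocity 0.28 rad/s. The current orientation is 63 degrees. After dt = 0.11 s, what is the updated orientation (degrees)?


delta_theta = w * dt = 0.28 * 0.11 = 0.0308 rad
= 1.7647 deg
theta_new = 63 + 1.7647 = 64.7647 deg


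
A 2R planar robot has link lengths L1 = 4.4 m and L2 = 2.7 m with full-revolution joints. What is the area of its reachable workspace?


r_max = L1 + L2 = 7.1 m
r_min = |L1 - L2| = 1.7 m
Area = pi*(r_max^2 - r_min^2)
= pi*(50.41 - 2.89)
= pi * 47.52
= 149.2885 m^2


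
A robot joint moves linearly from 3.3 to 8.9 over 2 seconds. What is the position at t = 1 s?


s = t/T = 1/2 = 0.5
p(t) = p0 + (pf-p0)*s
= 3.3 + (8.9 - 3.3) * 0.5
= 6.1


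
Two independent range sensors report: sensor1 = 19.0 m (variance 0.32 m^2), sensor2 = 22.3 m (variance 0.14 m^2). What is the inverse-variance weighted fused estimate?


w1 = (1/var1) / (1/var1 + 1/var2)
   = 3.125 / (3.125 + 7.1429) = 0.3043
w2 = 1 - w1 = 0.6957
fused = w1*s1 + w2*s2 = 5.7826 + 15.513
= 21.2957 m


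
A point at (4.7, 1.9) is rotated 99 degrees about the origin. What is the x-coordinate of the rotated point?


x' = x*cos(theta) - y*sin(theta)
cos(99 deg) = -0.1564, sin(99 deg) = 0.9877
x' = 4.7 * -0.1564 - 1.9 * 0.9877
= -0.7352 - 1.8766
= -2.6118


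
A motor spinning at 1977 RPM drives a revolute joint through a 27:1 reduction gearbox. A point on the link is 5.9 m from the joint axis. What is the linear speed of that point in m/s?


omega_motor = 1977 * 2*pi/60 = 207.031 rad/s
omega_joint = omega_motor / 27 = 7.6678 rad/s
v = omega_joint * r = 7.6678 * 5.9
= 45.2401 m/s


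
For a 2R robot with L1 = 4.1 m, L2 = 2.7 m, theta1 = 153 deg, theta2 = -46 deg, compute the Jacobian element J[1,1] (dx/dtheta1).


J[1,1] = -L1*sin(t1) - L2*sin(t1+t2)
= -4.1*sin(153) - 2.7*sin(107)
= -4.4434


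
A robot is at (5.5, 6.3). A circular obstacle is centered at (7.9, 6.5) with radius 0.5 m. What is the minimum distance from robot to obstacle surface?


center_dist = sqrt((5.5-7.9)^2 + (6.3-6.5)^2)
= sqrt(5.76 + 0.04)
= 2.4083
min_dist = center_dist - radius = 2.4083 - 0.5 = 1.9083 m


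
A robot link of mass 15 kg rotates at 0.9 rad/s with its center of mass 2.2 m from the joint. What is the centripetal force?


F = m * omega^2 * r
= 15 * 0.9^2 * 2.2
= 15 * 0.81 * 2.2
= 26.73 N


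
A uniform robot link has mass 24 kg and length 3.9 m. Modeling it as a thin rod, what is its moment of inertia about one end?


I = (1/3) * m * L^2
= (1/3) * 24 * 3.9^2
= 0.333333 * 24 * 15.21
= 121.68 kg*m^2


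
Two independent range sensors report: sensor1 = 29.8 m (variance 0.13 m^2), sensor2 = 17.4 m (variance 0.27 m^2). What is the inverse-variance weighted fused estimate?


w1 = (1/var1) / (1/var1 + 1/var2)
   = 7.6923 / (7.6923 + 3.7037) = 0.675
w2 = 1 - w1 = 0.325
fused = w1*s1 + w2*s2 = 20.115 + 5.655
= 25.77 m


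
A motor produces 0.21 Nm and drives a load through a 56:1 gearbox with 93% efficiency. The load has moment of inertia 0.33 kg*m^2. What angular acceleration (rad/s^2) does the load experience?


tau_out = tau_motor * N * eta
= 0.21 * 56 * 0.93 = 10.9368 Nm
alpha = tau_out / I = 10.9368 / 0.33
= 33.1418 rad/s^2


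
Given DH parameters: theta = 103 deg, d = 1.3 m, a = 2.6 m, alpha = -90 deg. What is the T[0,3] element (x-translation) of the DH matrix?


T[0,3] = a * cos(theta)
= 2.6 * cos(103 deg)
= 2.6 * -0.225
= -0.5849


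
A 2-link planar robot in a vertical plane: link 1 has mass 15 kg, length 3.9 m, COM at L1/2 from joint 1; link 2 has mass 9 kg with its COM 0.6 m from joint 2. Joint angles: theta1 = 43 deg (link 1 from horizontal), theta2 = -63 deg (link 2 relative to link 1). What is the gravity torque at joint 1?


Horizontal distance from joint 1 to link-1 COM:
  x_c1 = (L1/2)*cos(t1) = 1.95 * 0.7314 = 1.4261 m
Horizontal distance from joint 1 to link-2 COM:
  x_c2 = L1*cos(t1) + Lc2*cos(t1+t2)
       = 3.9*0.7314 + 0.6*0.9397 = 3.4161 m
tau1 = m1*g*x_c1 + m2*g*x_c2
     = 15*9.81*1.4261 + 9*9.81*3.4161
     = 209.8565 + 301.607
     = 511.4635 Nm


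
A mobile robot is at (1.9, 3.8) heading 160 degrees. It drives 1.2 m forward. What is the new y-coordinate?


y_new = y0 + d*sin(theta)
= 3.8 + 1.2*sin(160)
= 3.8 + 0.4104
= 4.2104


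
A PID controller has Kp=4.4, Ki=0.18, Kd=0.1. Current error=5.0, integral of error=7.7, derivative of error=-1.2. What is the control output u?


u = Kp*e + Ki*int(e) + Kd*de/dt
= 4.4*5.0 + 0.18*7.7 + 0.1*(-1.2)
= 22.0 + 1.386 + -0.12
= 23.266


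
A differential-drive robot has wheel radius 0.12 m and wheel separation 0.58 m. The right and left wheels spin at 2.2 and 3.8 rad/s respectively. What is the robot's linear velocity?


vR = r*wR = 0.12*2.2 = 0.264 m/s
vL = r*wL = 0.12*3.8 = 0.456 m/s
v = (vR+vL)/2 = 0.36 m/s
omega = (vR-vL)/L = -0.331 rad/s
linear velocity = 0.36 m/s


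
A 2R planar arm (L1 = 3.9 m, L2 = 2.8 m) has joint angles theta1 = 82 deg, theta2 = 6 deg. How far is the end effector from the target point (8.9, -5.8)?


End effector via forward kinematics:
x = L1*cos(t1) + L2*cos(t1+t2) = 0.6405
y = L1*sin(t1) + L2*sin(t1+t2) = 6.6603
Distance to target:
d = sqrt((8.9 - 0.6405)^2 + (-5.8 - 6.6603)^2)
= sqrt(68.2194 + 155.2601)
= 14.9492 m


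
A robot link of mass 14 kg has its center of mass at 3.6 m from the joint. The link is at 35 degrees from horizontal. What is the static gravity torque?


tau = m*g*L*cos(angle)
= 14 * 9.81 * 3.6 * cos(35 deg)
= 14 * 9.81 * 3.6 * 0.8192
= 405.0084 Nm


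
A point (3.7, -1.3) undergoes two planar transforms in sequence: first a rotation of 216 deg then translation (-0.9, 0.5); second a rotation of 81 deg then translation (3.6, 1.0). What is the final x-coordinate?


After transform 1:
x1 = cos(216)*3.7 - sin(216)*-1.3 + -0.9 = -4.6575
y1 = sin(216)*3.7 + cos(216)*-1.3 + 0.5 = -0.6231
After transform 2:
x2 = cos(81)*-4.6575 - sin(81)*-0.6231 + 3.6
= 3.4868


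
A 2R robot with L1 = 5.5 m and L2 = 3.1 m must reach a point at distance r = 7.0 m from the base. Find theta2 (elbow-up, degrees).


cos(theta2) = (r^2 - L1^2 - L2^2) / (2*L1*L2)
cos(theta2) = (49.0 - 30.25 - 9.61) / 34.1
cos(theta2) = 0.268035
theta2 = 74.4526 degrees


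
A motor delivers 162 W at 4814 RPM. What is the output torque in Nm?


omega = 4814 * 2*pi/60 = 504.1209 rad/s
tau = P / omega = 162 / 504.1209
= 0.3214 Nm


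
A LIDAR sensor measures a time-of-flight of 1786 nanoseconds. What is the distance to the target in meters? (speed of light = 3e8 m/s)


tof = 1786 ns = 1.786e-06 s
dist = c * tof / 2
= 3e8 * 1.786e-06 / 2
= 267.9 m


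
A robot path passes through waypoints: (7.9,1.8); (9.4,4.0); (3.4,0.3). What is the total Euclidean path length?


Segment lengths:
  seg1 = sqrt((1.5)^2 + (2.2)^2) = 2.6627
  seg2 = sqrt((-6.0)^2 + (-3.7)^2) = 7.0491
Total = 9.7118


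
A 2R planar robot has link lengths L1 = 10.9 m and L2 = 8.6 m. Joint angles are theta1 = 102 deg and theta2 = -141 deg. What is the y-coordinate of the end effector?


Convert angles to radians: theta1 = 1.7802, theta2 = -2.4609
y = L1*sin(theta1) + L2*sin(theta1+theta2)
y = 10.6618 + -5.4122
y = 5.2497


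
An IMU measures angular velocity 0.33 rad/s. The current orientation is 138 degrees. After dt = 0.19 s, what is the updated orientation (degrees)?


delta_theta = w * dt = 0.33 * 0.19 = 0.0627 rad
= 3.5924 deg
theta_new = 138 + 3.5924 = 141.5924 deg


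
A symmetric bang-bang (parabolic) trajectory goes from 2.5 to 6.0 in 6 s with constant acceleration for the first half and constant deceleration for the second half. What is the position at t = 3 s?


Symmetric rest-to-rest: each phase covers (pf-p0)/2 in time T/2. 0.5*a*(T/2)^2 = (pf-p0)/2 => a = 4*(pf-p0)/T^2
a = 4*(6.0-2.5)/6^2 = 0.3889
t = 3 is in the acceleration phase (t <= T/2).
p = p0 + 0.5*a*t^2 = 2.5 + 0.5*0.3889*3^2
= 4.25


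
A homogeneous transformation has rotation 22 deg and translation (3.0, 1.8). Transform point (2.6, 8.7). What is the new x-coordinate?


x' = cos(theta)*px - sin(theta)*py + tx
= 0.9272*2.6 - 0.3746*8.7 + 3.0
= 2.1516


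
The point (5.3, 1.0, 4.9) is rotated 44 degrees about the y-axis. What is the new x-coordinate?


Rotation about y-axis: x' = x*cos(theta) + z*sin(theta)
= 5.3 * 0.7193 + 4.9 * 0.6947
= 7.2163


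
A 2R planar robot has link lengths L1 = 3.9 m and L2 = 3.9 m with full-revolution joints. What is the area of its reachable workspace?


r_max = L1 + L2 = 7.8 m
r_min = |L1 - L2| = 0.0 m
Area = pi*(r_max^2 - r_min^2)
= pi*(60.84 - 0.0)
= pi * 60.84
= 191.1345 m^2


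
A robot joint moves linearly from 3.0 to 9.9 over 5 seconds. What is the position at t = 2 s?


s = t/T = 2/5 = 0.4
p(t) = p0 + (pf-p0)*s
= 3.0 + (9.9 - 3.0) * 0.4
= 5.76


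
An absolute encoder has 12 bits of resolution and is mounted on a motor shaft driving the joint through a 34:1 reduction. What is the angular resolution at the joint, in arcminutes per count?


counts = 2^12 = 4096
effective counts at joint = 4096 * 34 = 139264
resolution = 360*60 / 139264
= 0.1551 arcmin/count


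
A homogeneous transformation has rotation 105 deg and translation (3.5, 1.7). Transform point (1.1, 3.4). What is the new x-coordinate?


x' = cos(theta)*px - sin(theta)*py + tx
= -0.2588*1.1 - 0.9659*3.4 + 3.5
= -0.0688


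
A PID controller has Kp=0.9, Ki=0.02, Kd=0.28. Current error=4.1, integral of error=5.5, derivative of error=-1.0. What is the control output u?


u = Kp*e + Ki*int(e) + Kd*de/dt
= 0.9*4.1 + 0.02*5.5 + 0.28*(-1.0)
= 3.69 + 0.11 + -0.28
= 3.52


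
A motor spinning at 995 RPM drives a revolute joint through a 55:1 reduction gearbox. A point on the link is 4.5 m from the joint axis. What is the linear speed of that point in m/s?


omega_motor = 995 * 2*pi/60 = 104.1962 rad/s
omega_joint = omega_motor / 55 = 1.8945 rad/s
v = omega_joint * r = 1.8945 * 4.5
= 8.5251 m/s


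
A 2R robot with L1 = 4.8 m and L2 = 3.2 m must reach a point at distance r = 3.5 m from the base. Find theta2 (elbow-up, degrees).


cos(theta2) = (r^2 - L1^2 - L2^2) / (2*L1*L2)
cos(theta2) = (12.25 - 23.04 - 10.24) / 30.72
cos(theta2) = -0.68457
theta2 = 133.2018 degrees


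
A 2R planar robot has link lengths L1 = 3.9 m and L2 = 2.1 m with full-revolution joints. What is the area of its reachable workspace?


r_max = L1 + L2 = 6.0 m
r_min = |L1 - L2| = 1.8 m
Area = pi*(r_max^2 - r_min^2)
= pi*(36.0 - 3.24)
= pi * 32.76
= 102.9186 m^2


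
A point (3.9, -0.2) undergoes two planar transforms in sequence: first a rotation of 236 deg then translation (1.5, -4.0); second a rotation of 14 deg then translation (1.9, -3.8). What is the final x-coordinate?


After transform 1:
x1 = cos(236)*3.9 - sin(236)*-0.2 + 1.5 = -0.8467
y1 = sin(236)*3.9 + cos(236)*-0.2 + -4.0 = -7.1214
After transform 2:
x2 = cos(14)*-0.8467 - sin(14)*-7.1214 + 1.9
= 2.8013


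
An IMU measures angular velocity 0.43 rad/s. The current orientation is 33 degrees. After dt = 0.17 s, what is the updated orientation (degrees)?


delta_theta = w * dt = 0.43 * 0.17 = 0.0731 rad
= 4.1883 deg
theta_new = 33 + 4.1883 = 37.1883 deg


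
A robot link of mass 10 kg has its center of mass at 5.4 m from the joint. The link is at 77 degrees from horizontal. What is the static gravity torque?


tau = m*g*L*cos(angle)
= 10 * 9.81 * 5.4 * cos(77 deg)
= 10 * 9.81 * 5.4 * 0.225
= 119.1656 Nm


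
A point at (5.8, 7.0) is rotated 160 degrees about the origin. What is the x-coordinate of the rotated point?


x' = x*cos(theta) - y*sin(theta)
cos(160 deg) = -0.9397, sin(160 deg) = 0.342
x' = 5.8 * -0.9397 - 7.0 * 0.342
= -5.4502 - 2.3941
= -7.8444


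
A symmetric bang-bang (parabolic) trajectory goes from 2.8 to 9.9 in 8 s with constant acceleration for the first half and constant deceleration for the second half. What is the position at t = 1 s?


Symmetric rest-to-rest: each phase covers (pf-p0)/2 in time T/2. 0.5*a*(T/2)^2 = (pf-p0)/2 => a = 4*(pf-p0)/T^2
a = 4*(9.9-2.8)/8^2 = 0.4438
t = 1 is in the acceleration phase (t <= T/2).
p = p0 + 0.5*a*t^2 = 2.8 + 0.5*0.4438*1^2
= 3.0219


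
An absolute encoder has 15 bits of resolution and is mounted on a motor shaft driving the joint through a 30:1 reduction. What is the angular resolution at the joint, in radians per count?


counts = 2^15 = 32768
effective counts at joint = 32768 * 30 = 983040
resolution = 2*pi / 983040
= 6.3916e-06 rad/count


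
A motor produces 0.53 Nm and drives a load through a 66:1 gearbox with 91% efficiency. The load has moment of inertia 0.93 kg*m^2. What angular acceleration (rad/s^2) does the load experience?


tau_out = tau_motor * N * eta
= 0.53 * 66 * 0.91 = 31.8318 Nm
alpha = tau_out / I = 31.8318 / 0.93
= 34.2277 rad/s^2


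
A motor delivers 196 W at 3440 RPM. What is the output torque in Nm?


omega = 3440 * 2*pi/60 = 360.236 rad/s
tau = P / omega = 196 / 360.236
= 0.5441 Nm


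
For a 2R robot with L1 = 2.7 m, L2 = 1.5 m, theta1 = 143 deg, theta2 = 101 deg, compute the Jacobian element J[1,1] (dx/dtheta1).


J[1,1] = -L1*sin(t1) - L2*sin(t1+t2)
= -2.7*sin(143) - 1.5*sin(244)
= -0.2767


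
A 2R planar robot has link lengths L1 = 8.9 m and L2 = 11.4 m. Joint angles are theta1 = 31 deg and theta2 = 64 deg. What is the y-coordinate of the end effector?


Convert angles to radians: theta1 = 0.5411, theta2 = 1.117
y = L1*sin(theta1) + L2*sin(theta1+theta2)
y = 4.5838 + 11.3566
y = 15.9405


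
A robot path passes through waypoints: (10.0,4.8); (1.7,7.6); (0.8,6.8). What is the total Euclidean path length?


Segment lengths:
  seg1 = sqrt((-8.3)^2 + (2.8)^2) = 8.7596
  seg2 = sqrt((-0.9)^2 + (-0.8)^2) = 1.2042
Total = 9.9637


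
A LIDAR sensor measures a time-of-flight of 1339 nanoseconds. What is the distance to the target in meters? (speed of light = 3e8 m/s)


tof = 1339 ns = 1.339e-06 s
dist = c * tof / 2
= 3e8 * 1.339e-06 / 2
= 200.85 m


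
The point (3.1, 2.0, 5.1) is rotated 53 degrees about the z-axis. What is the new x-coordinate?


Rotation about z-axis: x' = x*cos(theta) - y*sin(theta)
= 3.1 * 0.6018 - 2.0 * 0.7986
= 0.2684


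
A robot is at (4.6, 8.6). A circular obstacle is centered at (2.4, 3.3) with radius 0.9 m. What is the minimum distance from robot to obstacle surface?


center_dist = sqrt((4.6-2.4)^2 + (8.6-3.3)^2)
= sqrt(4.84 + 28.09)
= 5.7385
min_dist = center_dist - radius = 5.7385 - 0.9 = 4.8385 m


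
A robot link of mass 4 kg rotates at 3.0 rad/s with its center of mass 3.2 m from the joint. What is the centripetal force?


F = m * omega^2 * r
= 4 * 3.0^2 * 3.2
= 4 * 9.0 * 3.2
= 115.2 N


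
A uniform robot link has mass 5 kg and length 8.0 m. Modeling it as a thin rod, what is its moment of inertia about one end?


I = (1/3) * m * L^2
= (1/3) * 5 * 8.0^2
= 0.333333 * 5 * 64.0
= 106.6667 kg*m^2


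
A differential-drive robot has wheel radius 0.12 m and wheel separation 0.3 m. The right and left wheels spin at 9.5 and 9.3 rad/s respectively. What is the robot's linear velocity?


vR = r*wR = 0.12*9.5 = 1.14 m/s
vL = r*wL = 0.12*9.3 = 1.116 m/s
v = (vR+vL)/2 = 1.128 m/s
omega = (vR-vL)/L = 0.08 rad/s
linear velocity = 1.128 m/s


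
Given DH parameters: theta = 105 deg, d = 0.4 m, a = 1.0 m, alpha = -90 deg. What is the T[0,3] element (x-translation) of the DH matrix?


T[0,3] = a * cos(theta)
= 1.0 * cos(105 deg)
= 1.0 * -0.2588
= -0.2588


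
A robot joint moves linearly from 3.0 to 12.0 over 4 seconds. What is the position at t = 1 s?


s = t/T = 1/4 = 0.25
p(t) = p0 + (pf-p0)*s
= 3.0 + (12.0 - 3.0) * 0.25
= 5.25


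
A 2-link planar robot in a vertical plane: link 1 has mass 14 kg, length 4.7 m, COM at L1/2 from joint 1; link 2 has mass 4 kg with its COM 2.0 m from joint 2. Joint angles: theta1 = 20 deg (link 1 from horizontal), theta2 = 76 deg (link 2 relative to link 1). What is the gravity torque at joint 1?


Horizontal distance from joint 1 to link-1 COM:
  x_c1 = (L1/2)*cos(t1) = 2.35 * 0.9397 = 2.2083 m
Horizontal distance from joint 1 to link-2 COM:
  x_c2 = L1*cos(t1) + Lc2*cos(t1+t2)
       = 4.7*0.9397 + 2.0*-0.1045 = 4.2075 m
tau1 = m1*g*x_c1 + m2*g*x_c2
     = 14*9.81*2.2083 + 4*9.81*4.2075
     = 303.2849 + 165.1022
     = 468.3871 Nm


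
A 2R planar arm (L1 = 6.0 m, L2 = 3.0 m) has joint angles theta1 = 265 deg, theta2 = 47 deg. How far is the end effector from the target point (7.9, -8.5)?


End effector via forward kinematics:
x = L1*cos(t1) + L2*cos(t1+t2) = 1.4845
y = L1*sin(t1) + L2*sin(t1+t2) = -8.2066
Distance to target:
d = sqrt((7.9 - 1.4845)^2 + (-8.5 - -8.2066)^2)
= sqrt(41.1592 + 0.0861)
= 6.4222 m


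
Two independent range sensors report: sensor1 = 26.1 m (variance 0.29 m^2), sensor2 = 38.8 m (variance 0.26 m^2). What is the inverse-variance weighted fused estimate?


w1 = (1/var1) / (1/var1 + 1/var2)
   = 3.4483 / (3.4483 + 3.8462) = 0.4727
w2 = 1 - w1 = 0.5273
fused = w1*s1 + w2*s2 = 12.3382 + 20.4582
= 32.7964 m


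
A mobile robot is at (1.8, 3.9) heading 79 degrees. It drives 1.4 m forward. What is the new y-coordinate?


y_new = y0 + d*sin(theta)
= 3.9 + 1.4*sin(79)
= 3.9 + 1.3743
= 5.2743


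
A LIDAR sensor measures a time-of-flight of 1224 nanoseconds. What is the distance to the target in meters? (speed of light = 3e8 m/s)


tof = 1224 ns = 1.224e-06 s
dist = c * tof / 2
= 3e8 * 1.224e-06 / 2
= 183.6 m


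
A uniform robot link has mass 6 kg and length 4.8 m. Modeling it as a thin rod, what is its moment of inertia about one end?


I = (1/3) * m * L^2
= (1/3) * 6 * 4.8^2
= 0.333333 * 6 * 23.04
= 46.08 kg*m^2


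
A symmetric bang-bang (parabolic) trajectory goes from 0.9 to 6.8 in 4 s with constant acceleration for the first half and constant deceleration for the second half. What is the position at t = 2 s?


Symmetric rest-to-rest: each phase covers (pf-p0)/2 in time T/2. 0.5*a*(T/2)^2 = (pf-p0)/2 => a = 4*(pf-p0)/T^2
a = 4*(6.8-0.9)/4^2 = 1.475
t = 2 is in the acceleration phase (t <= T/2).
p = p0 + 0.5*a*t^2 = 0.9 + 0.5*1.475*2^2
= 3.85


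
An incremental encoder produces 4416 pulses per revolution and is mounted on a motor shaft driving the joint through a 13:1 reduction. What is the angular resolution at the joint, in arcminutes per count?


counts per rev = 4416
effective counts at joint = 4416 * 13 = 57408
resolution = 360*60 / 57408
= 0.3763 arcmin/count


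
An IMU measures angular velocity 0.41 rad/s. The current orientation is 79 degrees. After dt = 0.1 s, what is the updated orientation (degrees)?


delta_theta = w * dt = 0.41 * 0.1 = 0.041 rad
= 2.3491 deg
theta_new = 79 + 2.3491 = 81.3491 deg


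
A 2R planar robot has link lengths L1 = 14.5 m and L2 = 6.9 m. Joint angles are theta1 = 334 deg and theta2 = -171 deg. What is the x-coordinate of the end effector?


Convert angles to radians: theta1 = 5.8294, theta2 = -2.9845
x = L1*cos(theta1) + L2*cos(theta1+theta2)
x = 13.0325 + -6.5985
x = 6.434


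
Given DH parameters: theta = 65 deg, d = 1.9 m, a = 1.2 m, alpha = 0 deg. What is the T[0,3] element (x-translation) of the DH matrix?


T[0,3] = a * cos(theta)
= 1.2 * cos(65 deg)
= 1.2 * 0.4226
= 0.5071


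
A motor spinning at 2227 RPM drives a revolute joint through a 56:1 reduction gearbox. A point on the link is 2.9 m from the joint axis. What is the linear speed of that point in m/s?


omega_motor = 2227 * 2*pi/60 = 233.2109 rad/s
omega_joint = omega_motor / 56 = 4.1645 rad/s
v = omega_joint * r = 4.1645 * 2.9
= 12.077 m/s


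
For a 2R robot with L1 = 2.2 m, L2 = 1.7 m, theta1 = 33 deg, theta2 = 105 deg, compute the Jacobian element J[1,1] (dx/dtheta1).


J[1,1] = -L1*sin(t1) - L2*sin(t1+t2)
= -2.2*sin(33) - 1.7*sin(138)
= -2.3357


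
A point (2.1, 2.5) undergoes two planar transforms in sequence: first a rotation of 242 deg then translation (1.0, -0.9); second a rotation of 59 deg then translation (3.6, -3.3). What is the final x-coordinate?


After transform 1:
x1 = cos(242)*2.1 - sin(242)*2.5 + 1.0 = 2.2215
y1 = sin(242)*2.1 + cos(242)*2.5 + -0.9 = -3.9279
After transform 2:
x2 = cos(59)*2.2215 - sin(59)*-3.9279 + 3.6
= 8.111


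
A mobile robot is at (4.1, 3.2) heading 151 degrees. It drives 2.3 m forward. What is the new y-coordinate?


y_new = y0 + d*sin(theta)
= 3.2 + 2.3*sin(151)
= 3.2 + 1.1151
= 4.3151


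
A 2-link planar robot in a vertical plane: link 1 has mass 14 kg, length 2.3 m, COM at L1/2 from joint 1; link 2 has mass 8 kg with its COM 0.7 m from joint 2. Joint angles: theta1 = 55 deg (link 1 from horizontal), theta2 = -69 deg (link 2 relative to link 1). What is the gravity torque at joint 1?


Horizontal distance from joint 1 to link-1 COM:
  x_c1 = (L1/2)*cos(t1) = 1.15 * 0.5736 = 0.6596 m
Horizontal distance from joint 1 to link-2 COM:
  x_c2 = L1*cos(t1) + Lc2*cos(t1+t2)
       = 2.3*0.5736 + 0.7*0.9703 = 1.9984 m
tau1 = m1*g*x_c1 + m2*g*x_c2
     = 14*9.81*0.6596 + 8*9.81*1.9984
     = 90.5912 + 156.837
     = 247.4282 Nm


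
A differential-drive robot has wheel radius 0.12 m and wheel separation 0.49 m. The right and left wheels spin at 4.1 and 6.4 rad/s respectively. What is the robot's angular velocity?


vR = r*wR = 0.12*4.1 = 0.492 m/s
vL = r*wL = 0.12*6.4 = 0.768 m/s
v = (vR+vL)/2 = 0.63 m/s
omega = (vR-vL)/L = -0.5633 rad/s
angular velocity = -0.5633 rad/s


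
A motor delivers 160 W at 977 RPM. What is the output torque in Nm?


omega = 977 * 2*pi/60 = 102.3112 rad/s
tau = P / omega = 160 / 102.3112
= 1.5639 Nm


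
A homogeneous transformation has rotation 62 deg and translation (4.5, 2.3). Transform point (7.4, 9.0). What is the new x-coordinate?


x' = cos(theta)*px - sin(theta)*py + tx
= 0.4695*7.4 - 0.8829*9.0 + 4.5
= 0.0276


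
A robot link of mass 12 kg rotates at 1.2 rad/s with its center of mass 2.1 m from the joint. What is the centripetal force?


F = m * omega^2 * r
= 12 * 1.2^2 * 2.1
= 12 * 1.44 * 2.1
= 36.288 N


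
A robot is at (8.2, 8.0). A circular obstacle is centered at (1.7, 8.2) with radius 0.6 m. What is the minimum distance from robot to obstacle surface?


center_dist = sqrt((8.2-1.7)^2 + (8.0-8.2)^2)
= sqrt(42.25 + 0.04)
= 6.5031
min_dist = center_dist - radius = 6.5031 - 0.6 = 5.9031 m


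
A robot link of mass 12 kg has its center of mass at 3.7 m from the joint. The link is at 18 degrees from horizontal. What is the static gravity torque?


tau = m*g*L*cos(angle)
= 12 * 9.81 * 3.7 * cos(18 deg)
= 12 * 9.81 * 3.7 * 0.9511
= 414.246 Nm


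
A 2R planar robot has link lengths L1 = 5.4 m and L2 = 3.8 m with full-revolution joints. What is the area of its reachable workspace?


r_max = L1 + L2 = 9.2 m
r_min = |L1 - L2| = 1.6 m
Area = pi*(r_max^2 - r_min^2)
= pi*(84.64 - 2.56)
= pi * 82.08
= 257.8619 m^2


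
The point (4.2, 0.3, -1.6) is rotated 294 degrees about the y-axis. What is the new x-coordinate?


Rotation about y-axis: x' = x*cos(theta) + z*sin(theta)
= 4.2 * 0.4067 + -1.6 * -0.9135
= 3.17


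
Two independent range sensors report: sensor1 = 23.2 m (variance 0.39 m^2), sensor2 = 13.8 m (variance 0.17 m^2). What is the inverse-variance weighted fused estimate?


w1 = (1/var1) / (1/var1 + 1/var2)
   = 2.5641 / (2.5641 + 5.8824) = 0.3036
w2 = 1 - w1 = 0.6964
fused = w1*s1 + w2*s2 = 7.0429 + 9.6107
= 16.6536 m


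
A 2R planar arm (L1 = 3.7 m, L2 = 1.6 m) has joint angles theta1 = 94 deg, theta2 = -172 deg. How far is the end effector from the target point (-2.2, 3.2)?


End effector via forward kinematics:
x = L1*cos(t1) + L2*cos(t1+t2) = 0.0746
y = L1*sin(t1) + L2*sin(t1+t2) = 2.126
Distance to target:
d = sqrt((-2.2 - 0.0746)^2 + (3.2 - 2.126)^2)
= sqrt(5.1736 + 1.1536)
= 2.5154 m


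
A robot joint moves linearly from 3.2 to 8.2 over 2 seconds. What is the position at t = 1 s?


s = t/T = 1/2 = 0.5
p(t) = p0 + (pf-p0)*s
= 3.2 + (8.2 - 3.2) * 0.5
= 5.7


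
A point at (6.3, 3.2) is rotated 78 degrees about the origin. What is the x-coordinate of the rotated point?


x' = x*cos(theta) - y*sin(theta)
cos(78 deg) = 0.2079, sin(78 deg) = 0.9781
x' = 6.3 * 0.2079 - 3.2 * 0.9781
= 1.3098 - 3.1301
= -1.8202


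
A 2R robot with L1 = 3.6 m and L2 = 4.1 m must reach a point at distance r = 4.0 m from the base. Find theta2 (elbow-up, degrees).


cos(theta2) = (r^2 - L1^2 - L2^2) / (2*L1*L2)
cos(theta2) = (16.0 - 12.96 - 16.81) / 29.52
cos(theta2) = -0.466463
theta2 = 117.805 degrees


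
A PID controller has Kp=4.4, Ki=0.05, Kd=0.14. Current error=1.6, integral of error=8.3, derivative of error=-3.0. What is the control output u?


u = Kp*e + Ki*int(e) + Kd*de/dt
= 4.4*1.6 + 0.05*8.3 + 0.14*(-3.0)
= 7.04 + 0.415 + -0.42
= 7.035


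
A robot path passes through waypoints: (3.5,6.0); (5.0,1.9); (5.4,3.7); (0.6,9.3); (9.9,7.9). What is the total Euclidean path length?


Segment lengths:
  seg1 = sqrt((1.5)^2 + (-4.1)^2) = 4.3658
  seg2 = sqrt((0.4)^2 + (1.8)^2) = 1.8439
  seg3 = sqrt((-4.8)^2 + (5.6)^2) = 7.3756
  seg4 = sqrt((9.3)^2 + (-1.4)^2) = 9.4048
Total = 22.9901


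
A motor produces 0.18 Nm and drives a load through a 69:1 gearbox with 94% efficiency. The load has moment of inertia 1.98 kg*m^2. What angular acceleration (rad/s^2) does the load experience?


tau_out = tau_motor * N * eta
= 0.18 * 69 * 0.94 = 11.6748 Nm
alpha = tau_out / I = 11.6748 / 1.98
= 5.8964 rad/s^2


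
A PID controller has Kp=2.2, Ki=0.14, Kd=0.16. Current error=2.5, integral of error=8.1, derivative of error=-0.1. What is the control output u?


u = Kp*e + Ki*int(e) + Kd*de/dt
= 2.2*2.5 + 0.14*8.1 + 0.16*(-0.1)
= 5.5 + 1.134 + -0.016
= 6.618


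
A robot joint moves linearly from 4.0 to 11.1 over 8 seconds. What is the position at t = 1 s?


s = t/T = 1/8 = 0.125
p(t) = p0 + (pf-p0)*s
= 4.0 + (11.1 - 4.0) * 0.125
= 4.8875


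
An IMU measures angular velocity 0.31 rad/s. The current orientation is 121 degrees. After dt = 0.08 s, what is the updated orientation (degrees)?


delta_theta = w * dt = 0.31 * 0.08 = 0.0248 rad
= 1.4209 deg
theta_new = 121 + 1.4209 = 122.4209 deg


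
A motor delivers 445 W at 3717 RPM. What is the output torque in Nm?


omega = 3717 * 2*pi/60 = 389.2433 rad/s
tau = P / omega = 445 / 389.2433
= 1.1432 Nm


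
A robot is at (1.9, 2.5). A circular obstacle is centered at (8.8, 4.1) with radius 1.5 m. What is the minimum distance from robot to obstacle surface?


center_dist = sqrt((1.9-8.8)^2 + (2.5-4.1)^2)
= sqrt(47.61 + 2.56)
= 7.0831
min_dist = center_dist - radius = 7.0831 - 1.5 = 5.5831 m


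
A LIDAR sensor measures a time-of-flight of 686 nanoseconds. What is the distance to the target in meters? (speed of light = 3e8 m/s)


tof = 686 ns = 6.86e-07 s
dist = c * tof / 2
= 3e8 * 6.86e-07 / 2
= 102.9 m


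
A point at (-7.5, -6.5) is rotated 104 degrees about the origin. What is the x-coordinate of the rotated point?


x' = x*cos(theta) - y*sin(theta)
cos(104 deg) = -0.2419, sin(104 deg) = 0.9703
x' = -7.5 * -0.2419 - -6.5 * 0.9703
= 1.8144 - -6.3069
= 8.1213


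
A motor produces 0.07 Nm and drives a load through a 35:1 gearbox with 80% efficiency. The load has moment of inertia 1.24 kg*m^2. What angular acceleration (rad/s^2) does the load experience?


tau_out = tau_motor * N * eta
= 0.07 * 35 * 0.8 = 1.96 Nm
alpha = tau_out / I = 1.96 / 1.24
= 1.5806 rad/s^2


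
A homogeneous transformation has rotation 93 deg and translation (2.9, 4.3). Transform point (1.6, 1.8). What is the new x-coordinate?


x' = cos(theta)*px - sin(theta)*py + tx
= -0.0523*1.6 - 0.9986*1.8 + 2.9
= 1.0187


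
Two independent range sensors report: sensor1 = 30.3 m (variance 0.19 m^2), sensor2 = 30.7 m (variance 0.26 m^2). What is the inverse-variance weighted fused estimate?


w1 = (1/var1) / (1/var1 + 1/var2)
   = 5.2632 / (5.2632 + 3.8462) = 0.5778
w2 = 1 - w1 = 0.4222
fused = w1*s1 + w2*s2 = 17.5067 + 12.9622
= 30.4689 m


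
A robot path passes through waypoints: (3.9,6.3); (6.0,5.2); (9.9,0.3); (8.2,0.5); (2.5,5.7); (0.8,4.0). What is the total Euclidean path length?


Segment lengths:
  seg1 = sqrt((2.1)^2 + (-1.1)^2) = 2.3707
  seg2 = sqrt((3.9)^2 + (-4.9)^2) = 6.2626
  seg3 = sqrt((-1.7)^2 + (0.2)^2) = 1.7117
  seg4 = sqrt((-5.7)^2 + (5.2)^2) = 7.7156
  seg5 = sqrt((-1.7)^2 + (-1.7)^2) = 2.4042
Total = 20.4647


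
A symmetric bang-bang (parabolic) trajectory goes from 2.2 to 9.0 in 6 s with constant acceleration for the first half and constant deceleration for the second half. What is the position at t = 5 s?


Symmetric rest-to-rest: each phase covers (pf-p0)/2 in time T/2. 0.5*a*(T/2)^2 = (pf-p0)/2 => a = 4*(pf-p0)/T^2
a = 4*(9.0-2.2)/6^2 = 0.7556
t = 5 is in the deceleration phase (t > T/2).
p = pf - 0.5*a*(T-t)^2 = 9.0 - 0.5*0.7556*1^2
= 8.6222


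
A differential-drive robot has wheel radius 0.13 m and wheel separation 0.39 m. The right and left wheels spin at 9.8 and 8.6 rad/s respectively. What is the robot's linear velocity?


vR = r*wR = 0.13*9.8 = 1.274 m/s
vL = r*wL = 0.13*8.6 = 1.118 m/s
v = (vR+vL)/2 = 1.196 m/s
omega = (vR-vL)/L = 0.4 rad/s
linear velocity = 1.196 m/s


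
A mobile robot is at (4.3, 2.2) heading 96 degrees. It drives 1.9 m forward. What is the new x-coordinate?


x_new = x0 + d*cos(theta)
= 4.3 + 1.9*cos(96)
= 4.3 + -0.1986
= 4.1014


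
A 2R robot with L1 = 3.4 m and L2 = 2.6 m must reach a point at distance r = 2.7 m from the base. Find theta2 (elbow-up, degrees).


cos(theta2) = (r^2 - L1^2 - L2^2) / (2*L1*L2)
cos(theta2) = (7.29 - 11.56 - 6.76) / 17.68
cos(theta2) = -0.623869
theta2 = 128.5992 degrees


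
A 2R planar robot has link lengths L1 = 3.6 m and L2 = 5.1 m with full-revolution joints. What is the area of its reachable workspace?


r_max = L1 + L2 = 8.7 m
r_min = |L1 - L2| = 1.5 m
Area = pi*(r_max^2 - r_min^2)
= pi*(75.69 - 2.25)
= pi * 73.44
= 230.7186 m^2


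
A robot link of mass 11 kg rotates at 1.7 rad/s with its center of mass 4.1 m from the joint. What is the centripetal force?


F = m * omega^2 * r
= 11 * 1.7^2 * 4.1
= 11 * 2.89 * 4.1
= 130.339 N


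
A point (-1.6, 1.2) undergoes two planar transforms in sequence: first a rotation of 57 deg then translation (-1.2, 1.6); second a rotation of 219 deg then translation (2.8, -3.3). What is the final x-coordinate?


After transform 1:
x1 = cos(57)*-1.6 - sin(57)*1.2 + -1.2 = -3.0778
y1 = sin(57)*-1.6 + cos(57)*1.2 + 1.6 = 0.9117
After transform 2:
x2 = cos(219)*-3.0778 - sin(219)*0.9117 + 2.8
= 5.7657


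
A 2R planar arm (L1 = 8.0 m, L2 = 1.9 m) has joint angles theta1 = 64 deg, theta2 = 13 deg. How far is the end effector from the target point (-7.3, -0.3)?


End effector via forward kinematics:
x = L1*cos(t1) + L2*cos(t1+t2) = 3.9344
y = L1*sin(t1) + L2*sin(t1+t2) = 9.0417
Distance to target:
d = sqrt((-7.3 - 3.9344)^2 + (-0.3 - 9.0417)^2)
= sqrt(126.2112 + 87.2665)
= 14.6109 m


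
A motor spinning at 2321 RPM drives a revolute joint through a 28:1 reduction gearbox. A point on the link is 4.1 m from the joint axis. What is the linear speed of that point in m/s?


omega_motor = 2321 * 2*pi/60 = 243.0546 rad/s
omega_joint = omega_motor / 28 = 8.6805 rad/s
v = omega_joint * r = 8.6805 * 4.1
= 35.5901 m/s


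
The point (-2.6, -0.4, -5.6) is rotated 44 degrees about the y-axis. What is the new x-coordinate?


Rotation about y-axis: x' = x*cos(theta) + z*sin(theta)
= -2.6 * 0.7193 + -5.6 * 0.6947
= -5.7604


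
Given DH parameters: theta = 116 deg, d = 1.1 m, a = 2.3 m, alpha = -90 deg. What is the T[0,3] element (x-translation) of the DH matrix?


T[0,3] = a * cos(theta)
= 2.3 * cos(116 deg)
= 2.3 * -0.4384
= -1.0083


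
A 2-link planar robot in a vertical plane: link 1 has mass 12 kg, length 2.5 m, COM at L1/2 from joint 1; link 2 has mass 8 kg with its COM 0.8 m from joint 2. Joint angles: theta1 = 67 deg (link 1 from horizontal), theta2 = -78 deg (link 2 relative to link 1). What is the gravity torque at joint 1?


Horizontal distance from joint 1 to link-1 COM:
  x_c1 = (L1/2)*cos(t1) = 1.25 * 0.3907 = 0.4884 m
Horizontal distance from joint 1 to link-2 COM:
  x_c2 = L1*cos(t1) + Lc2*cos(t1+t2)
       = 2.5*0.3907 + 0.8*0.9816 = 1.7621 m
tau1 = m1*g*x_c1 + m2*g*x_c2
     = 12*9.81*0.4884 + 8*9.81*1.7621
     = 57.4961 + 138.2919
     = 195.788 Nm


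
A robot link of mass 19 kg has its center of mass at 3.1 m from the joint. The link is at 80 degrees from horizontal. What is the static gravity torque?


tau = m*g*L*cos(angle)
= 19 * 9.81 * 3.1 * cos(80 deg)
= 19 * 9.81 * 3.1 * 0.1736
= 100.3355 Nm


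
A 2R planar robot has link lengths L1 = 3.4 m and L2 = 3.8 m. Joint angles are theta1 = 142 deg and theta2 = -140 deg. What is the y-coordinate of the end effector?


Convert angles to radians: theta1 = 2.4784, theta2 = -2.4435
y = L1*sin(theta1) + L2*sin(theta1+theta2)
y = 2.0932 + 0.1326
y = 2.2259


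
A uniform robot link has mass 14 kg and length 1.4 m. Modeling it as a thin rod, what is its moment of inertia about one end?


I = (1/3) * m * L^2
= (1/3) * 14 * 1.4^2
= 0.333333 * 14 * 1.96
= 9.1467 kg*m^2
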